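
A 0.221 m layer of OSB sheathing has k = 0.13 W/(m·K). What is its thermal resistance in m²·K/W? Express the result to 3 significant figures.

1.70 m²·K/W

R = L/k = 0.221/0.13 = 1.7 m²·K/W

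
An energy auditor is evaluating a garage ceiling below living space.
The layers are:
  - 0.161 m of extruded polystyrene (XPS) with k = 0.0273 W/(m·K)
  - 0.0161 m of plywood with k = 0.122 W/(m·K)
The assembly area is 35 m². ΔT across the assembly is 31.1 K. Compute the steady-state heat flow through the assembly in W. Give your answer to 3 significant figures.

0.161/0.0273 = 5.897
0.0161/0.122 = 0.132
R_total = 5.897 + 0.132 = 6.029 m²·K/W
Q = A·ΔT/R = 35 × 31.1 / 6.029 = 180.5 W

181 W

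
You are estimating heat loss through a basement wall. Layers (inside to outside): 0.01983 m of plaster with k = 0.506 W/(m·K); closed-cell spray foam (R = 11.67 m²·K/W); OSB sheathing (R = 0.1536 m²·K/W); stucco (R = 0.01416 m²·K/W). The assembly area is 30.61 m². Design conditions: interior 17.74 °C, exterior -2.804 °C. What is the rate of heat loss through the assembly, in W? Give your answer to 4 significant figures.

0.01983/0.506 = 0.03919
R_total = 0.03919 + 11.67 + 0.1536 + 0.01416 = 11.877 m²·K/W
Q = A·ΔT/R = 30.61 × (17.74 − (-2.804)) / 11.877 = 52.947 W

52.95 W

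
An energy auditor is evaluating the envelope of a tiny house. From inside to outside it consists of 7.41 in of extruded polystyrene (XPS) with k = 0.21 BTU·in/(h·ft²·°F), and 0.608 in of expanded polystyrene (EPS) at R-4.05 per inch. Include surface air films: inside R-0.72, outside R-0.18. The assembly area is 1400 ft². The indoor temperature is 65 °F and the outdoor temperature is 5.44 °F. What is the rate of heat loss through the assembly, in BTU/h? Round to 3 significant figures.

2160 BTU/h

7.41/0.21 = 35.29
0.608 × 4.05 = 2.462
R_total = 0.72 + 35.29 + 2.462 + 0.18 = 38.65 ft²·°F·h/BTU
Q = A·ΔT/R = 1400 × (65 − 5.44) / 38.65 = 2158 BTU/h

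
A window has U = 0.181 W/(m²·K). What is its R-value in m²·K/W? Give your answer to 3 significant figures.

5.52 m²·K/W

R = 1/U = 1/0.181 = 5.525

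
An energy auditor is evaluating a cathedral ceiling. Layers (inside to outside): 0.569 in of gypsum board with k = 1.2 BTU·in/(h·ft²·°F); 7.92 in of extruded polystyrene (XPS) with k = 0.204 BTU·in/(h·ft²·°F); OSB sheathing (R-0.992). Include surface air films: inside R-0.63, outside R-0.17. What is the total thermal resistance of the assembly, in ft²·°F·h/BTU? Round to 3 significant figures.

0.569/1.2 = 0.4742
7.92/0.204 = 38.82
R_total = 0.63 + 0.4742 + 38.82 + 0.992 + 0.17 = 41.09 ft²·°F·h/BTU

41.1 ft²·°F·h/BTU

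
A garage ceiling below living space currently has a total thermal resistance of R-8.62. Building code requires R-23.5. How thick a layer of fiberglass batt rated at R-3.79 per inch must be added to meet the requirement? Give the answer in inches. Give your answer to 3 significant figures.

ΔR = 23.5 − 8.62 = 14.88 ft²·°F·h/BTU
L = ΔR / (R/in) = 14.88/3.79 = 3.926 in

3.93 in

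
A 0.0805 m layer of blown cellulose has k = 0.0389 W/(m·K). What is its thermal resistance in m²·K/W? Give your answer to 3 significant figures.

R = L/k = 0.0805/0.0389 = 2.069 m²·K/W

2.07 m²·K/W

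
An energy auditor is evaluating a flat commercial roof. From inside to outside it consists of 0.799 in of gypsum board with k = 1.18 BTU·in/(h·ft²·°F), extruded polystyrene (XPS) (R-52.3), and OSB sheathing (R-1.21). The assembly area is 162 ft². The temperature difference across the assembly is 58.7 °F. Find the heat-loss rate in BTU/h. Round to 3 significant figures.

0.799/1.18 = 0.6771
R_total = 0.6771 + 52.3 + 1.21 = 54.19 ft²·°F·h/BTU
Q = A·ΔT/R = 162 × 58.7 / 54.19 = 175.5 BTU/h

175 BTU/h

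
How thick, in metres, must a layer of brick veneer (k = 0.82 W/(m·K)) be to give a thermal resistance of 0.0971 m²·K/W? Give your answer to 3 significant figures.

L = R·k = 0.0971 × 0.82 = 0.07962 m

0.0796 m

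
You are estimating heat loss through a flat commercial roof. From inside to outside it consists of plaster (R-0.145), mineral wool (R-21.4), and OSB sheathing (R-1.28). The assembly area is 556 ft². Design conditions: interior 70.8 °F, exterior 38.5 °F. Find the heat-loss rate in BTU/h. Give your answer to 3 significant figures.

R_total = 0.145 + 21.4 + 1.28 = 22.82 ft²·°F·h/BTU
Q = A·ΔT/R = 556 × (70.8 − 38.5) / 22.82 = 786.8 BTU/h

787 BTU/h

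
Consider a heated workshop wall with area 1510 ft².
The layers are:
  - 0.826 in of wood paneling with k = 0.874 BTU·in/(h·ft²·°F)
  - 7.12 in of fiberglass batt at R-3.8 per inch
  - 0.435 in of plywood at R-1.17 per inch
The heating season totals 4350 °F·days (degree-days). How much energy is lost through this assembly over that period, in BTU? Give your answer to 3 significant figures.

0.826/0.874 = 0.9451
7.12 × 3.8 = 27.06
0.435 × 1.17 = 0.509
R_total = 0.9451 + 27.06 + 0.509 = 28.51 ft²·°F·h/BTU
E = A × HDD × 24 / R = 1510 × 4350 × 24 / 28.51 = 5529000 BTU

5530000 BTU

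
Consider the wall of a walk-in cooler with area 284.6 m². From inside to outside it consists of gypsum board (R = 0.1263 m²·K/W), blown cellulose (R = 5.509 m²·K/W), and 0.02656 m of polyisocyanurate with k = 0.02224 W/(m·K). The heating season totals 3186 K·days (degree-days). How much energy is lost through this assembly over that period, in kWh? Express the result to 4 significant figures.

3186 kWh

0.02656/0.02224 = 1.1942
R_total = 0.1263 + 5.509 + 1.1942 = 6.8295 m²·K/W
E = A × HDD × 24 / R / 1000 = 284.6 × 3186 × 24 / 6.8295 / 1000 = 3186.4 kWh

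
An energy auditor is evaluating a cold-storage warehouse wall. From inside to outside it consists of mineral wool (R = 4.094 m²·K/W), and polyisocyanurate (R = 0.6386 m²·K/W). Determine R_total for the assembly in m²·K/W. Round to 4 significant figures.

R_total = 4.094 + 0.6386 = 4.7326 m²·K/W

4.733 m²·K/W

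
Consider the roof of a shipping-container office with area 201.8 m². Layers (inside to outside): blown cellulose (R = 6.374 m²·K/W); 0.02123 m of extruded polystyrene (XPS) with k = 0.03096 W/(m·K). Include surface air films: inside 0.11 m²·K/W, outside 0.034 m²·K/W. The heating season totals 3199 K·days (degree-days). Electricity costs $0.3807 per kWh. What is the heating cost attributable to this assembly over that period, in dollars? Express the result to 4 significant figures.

0.02123/0.03096 = 0.68572
R_total = 0.11 + 6.374 + 0.68572 + 0.034 = 7.2037 m²·K/W
E = A × HDD × 24 / R / 1000 = 201.8 × 3199 × 24 / 7.2037 / 1000 = 2150.7 kWh
Cost = 2150.7 × 0.3807 = $818.79

818.8 dollars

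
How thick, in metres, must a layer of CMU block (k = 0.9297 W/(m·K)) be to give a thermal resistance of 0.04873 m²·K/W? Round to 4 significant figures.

0.04530 m

L = R·k = 0.04873 × 0.9297 = 0.045304 m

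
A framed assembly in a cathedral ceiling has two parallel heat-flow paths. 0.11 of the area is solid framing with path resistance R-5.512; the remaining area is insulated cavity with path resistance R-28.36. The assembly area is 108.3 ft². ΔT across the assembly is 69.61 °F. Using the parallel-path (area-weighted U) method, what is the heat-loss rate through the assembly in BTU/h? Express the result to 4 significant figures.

387.0 BTU/h

U_eff = 0.89/28.36 + 0.11/5.512 = 0.031382 + 0.019956 = 0.051339
R_eff = 1/U_eff = 19.478 ft²·°F·h/BTU
Q = 108.3 × 69.61 / 19.478 = 387.03 BTU/h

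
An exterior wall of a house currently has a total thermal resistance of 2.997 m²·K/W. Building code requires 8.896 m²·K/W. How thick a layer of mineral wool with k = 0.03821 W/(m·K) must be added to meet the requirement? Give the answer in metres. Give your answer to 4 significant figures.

ΔR = 8.896 − 2.997 = 5.899 m²·K/W
L = ΔR × k = 5.899 × 0.03821 = 0.2254 m

0.2254 m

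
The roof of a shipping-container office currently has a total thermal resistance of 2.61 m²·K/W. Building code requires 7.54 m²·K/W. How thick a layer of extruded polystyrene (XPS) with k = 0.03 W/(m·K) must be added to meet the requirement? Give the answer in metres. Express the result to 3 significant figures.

ΔR = 7.54 − 2.61 = 4.93 m²·K/W
L = ΔR × k = 4.93 × 0.03 = 0.1479 m

0.148 m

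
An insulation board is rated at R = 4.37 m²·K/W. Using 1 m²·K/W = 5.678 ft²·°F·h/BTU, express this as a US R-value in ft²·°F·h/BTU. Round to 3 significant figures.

24.8 ft²·°F·h/BTU

R_US = 4.37 × 5.678 = 24.81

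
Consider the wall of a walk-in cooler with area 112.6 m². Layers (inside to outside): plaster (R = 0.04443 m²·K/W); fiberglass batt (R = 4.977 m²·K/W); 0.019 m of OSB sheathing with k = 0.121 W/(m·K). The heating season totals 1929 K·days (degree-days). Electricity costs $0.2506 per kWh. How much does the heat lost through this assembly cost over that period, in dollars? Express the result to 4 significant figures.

252.3 dollars

0.019/0.121 = 0.15702
R_total = 0.04443 + 4.977 + 0.15702 = 5.1785 m²·K/W
E = A × HDD × 24 / R / 1000 = 112.6 × 1929 × 24 / 5.1785 / 1000 = 1006.7 kWh
Cost = 1006.7 × 0.2506 = $252.27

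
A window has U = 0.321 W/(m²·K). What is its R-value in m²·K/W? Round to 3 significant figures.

R = 1/U = 1/0.321 = 3.115

3.12 m²·K/W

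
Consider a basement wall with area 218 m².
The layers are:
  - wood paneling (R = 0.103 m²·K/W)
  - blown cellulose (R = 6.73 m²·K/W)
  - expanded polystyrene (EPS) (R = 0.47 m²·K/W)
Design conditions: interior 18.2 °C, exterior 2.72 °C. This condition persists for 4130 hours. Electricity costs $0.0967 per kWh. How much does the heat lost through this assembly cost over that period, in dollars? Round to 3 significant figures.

185 dollars

R_total = 0.103 + 6.73 + 0.47 = 7.303 m²·K/W
Q = 218 × (18.2 − 2.72) / 7.303 = 462.1 W
E = 462.1 W × 4130 h / 1000 = 1908 kWh
Cost = 1908 × 0.0967 = $184.5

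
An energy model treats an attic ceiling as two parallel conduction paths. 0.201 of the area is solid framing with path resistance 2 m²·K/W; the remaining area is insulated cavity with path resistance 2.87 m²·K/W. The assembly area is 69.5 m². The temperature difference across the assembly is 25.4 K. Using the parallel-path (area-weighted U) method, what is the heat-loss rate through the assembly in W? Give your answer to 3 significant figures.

U_eff = 0.799/2.87 + 0.201/2 = 0.2784 + 0.1005 = 0.3789
R_eff = 1/U_eff = 2.639 m²·K/W
Q = 69.5 × 25.4 / 2.639 = 668.9 W

669 W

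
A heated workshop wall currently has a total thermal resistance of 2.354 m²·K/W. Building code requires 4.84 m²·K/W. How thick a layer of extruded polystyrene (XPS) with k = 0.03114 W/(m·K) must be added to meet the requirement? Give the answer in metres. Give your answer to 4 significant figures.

0.07741 m

ΔR = 4.84 − 2.354 = 2.486 m²·K/W
L = ΔR × k = 2.486 × 0.03114 = 0.077414 m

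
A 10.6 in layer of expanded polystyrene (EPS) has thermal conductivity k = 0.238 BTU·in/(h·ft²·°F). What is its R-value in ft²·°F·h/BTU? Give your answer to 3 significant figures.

R = L/k = 10.6/0.238 = 44.54 ft²·°F·h/BTU

44.5 ft²·°F·h/BTU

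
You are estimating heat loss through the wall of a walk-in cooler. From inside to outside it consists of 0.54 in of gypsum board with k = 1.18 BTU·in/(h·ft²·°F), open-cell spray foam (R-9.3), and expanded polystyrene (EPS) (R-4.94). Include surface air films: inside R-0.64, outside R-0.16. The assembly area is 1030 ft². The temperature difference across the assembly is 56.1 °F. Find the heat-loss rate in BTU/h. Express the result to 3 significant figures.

3730 BTU/h

0.54/1.18 = 0.4576
R_total = 0.64 + 0.4576 + 9.3 + 4.94 + 0.16 = 15.5 ft²·°F·h/BTU
Q = A·ΔT/R = 1030 × 56.1 / 15.5 = 3729 BTU/h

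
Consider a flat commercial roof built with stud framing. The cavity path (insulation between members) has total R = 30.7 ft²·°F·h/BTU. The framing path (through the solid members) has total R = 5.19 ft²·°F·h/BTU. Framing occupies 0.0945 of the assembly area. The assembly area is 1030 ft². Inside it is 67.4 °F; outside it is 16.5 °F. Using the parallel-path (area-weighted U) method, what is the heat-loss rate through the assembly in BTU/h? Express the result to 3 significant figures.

U_eff = 0.9055/30.7 + 0.0945/5.19 = 0.0295 + 0.01821 = 0.0477
R_eff = 1/U_eff = 20.96 ft²·°F·h/BTU
Q = 1030 × (67.4 − 16.5) / 20.96 = 2501 BTU/h

2500 BTU/h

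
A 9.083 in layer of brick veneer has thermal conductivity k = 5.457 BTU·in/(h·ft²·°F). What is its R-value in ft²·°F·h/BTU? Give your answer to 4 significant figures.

R = L/k = 9.083/5.457 = 1.6645 ft²·°F·h/BTU

1.664 ft²·°F·h/BTU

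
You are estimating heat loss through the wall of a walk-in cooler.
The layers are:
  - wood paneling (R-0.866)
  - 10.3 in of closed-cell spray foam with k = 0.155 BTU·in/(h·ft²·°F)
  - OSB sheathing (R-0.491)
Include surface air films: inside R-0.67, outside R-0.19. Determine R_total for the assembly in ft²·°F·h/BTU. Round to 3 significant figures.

68.7 ft²·°F·h/BTU

10.3/0.155 = 66.45
R_total = 0.67 + 0.866 + 66.45 + 0.491 + 0.19 = 68.67 ft²·°F·h/BTU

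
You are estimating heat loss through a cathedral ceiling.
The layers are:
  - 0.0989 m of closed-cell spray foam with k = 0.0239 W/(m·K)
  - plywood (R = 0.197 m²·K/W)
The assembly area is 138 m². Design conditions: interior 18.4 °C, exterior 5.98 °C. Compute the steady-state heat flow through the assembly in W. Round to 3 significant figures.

395 W

0.0989/0.0239 = 4.138
R_total = 4.138 + 0.197 = 4.335 m²·K/W
Q = A·ΔT/R = 138 × (18.4 − 5.98) / 4.335 = 395.4 W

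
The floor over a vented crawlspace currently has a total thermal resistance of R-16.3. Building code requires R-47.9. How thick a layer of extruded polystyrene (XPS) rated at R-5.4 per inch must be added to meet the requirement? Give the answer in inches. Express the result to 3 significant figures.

5.85 in

ΔR = 47.9 − 16.3 = 31.6 ft²·°F·h/BTU
L = ΔR / (R/in) = 31.6/5.4 = 5.852 in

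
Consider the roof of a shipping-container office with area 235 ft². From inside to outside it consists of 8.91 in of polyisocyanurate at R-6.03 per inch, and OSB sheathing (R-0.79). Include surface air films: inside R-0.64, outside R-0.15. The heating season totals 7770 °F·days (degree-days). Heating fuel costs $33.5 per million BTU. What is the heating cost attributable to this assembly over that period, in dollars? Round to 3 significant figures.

8.91 × 6.03 = 53.73
R_total = 0.64 + 53.73 + 0.79 + 0.15 = 55.31 ft²·°F·h/BTU
E = A × HDD × 24 / R = 235 × 7770 × 24 / 55.31 = 792400 BTU
Cost = 792400/10⁶ × 33.5 = $26.54

26.5 dollars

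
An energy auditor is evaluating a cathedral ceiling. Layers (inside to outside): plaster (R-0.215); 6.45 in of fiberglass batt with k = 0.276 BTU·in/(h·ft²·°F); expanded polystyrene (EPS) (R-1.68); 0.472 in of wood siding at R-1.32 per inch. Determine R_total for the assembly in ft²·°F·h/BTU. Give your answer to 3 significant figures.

6.45/0.276 = 23.37
0.472 × 1.32 = 0.623
R_total = 0.215 + 23.37 + 1.68 + 0.623 = 25.89 ft²·°F·h/BTU

25.9 ft²·°F·h/BTU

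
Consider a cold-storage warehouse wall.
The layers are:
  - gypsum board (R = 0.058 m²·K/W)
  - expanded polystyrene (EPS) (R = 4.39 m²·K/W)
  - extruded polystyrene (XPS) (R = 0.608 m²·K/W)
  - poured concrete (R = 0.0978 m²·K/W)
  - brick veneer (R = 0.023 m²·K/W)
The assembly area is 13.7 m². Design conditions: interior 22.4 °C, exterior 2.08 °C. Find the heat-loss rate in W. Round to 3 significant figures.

R_total = 0.058 + 4.39 + 0.608 + 0.0978 + 0.023 = 5.177 m²·K/W
Q = A·ΔT/R = 13.7 × (22.4 − 2.08) / 5.177 = 53.78 W

53.8 W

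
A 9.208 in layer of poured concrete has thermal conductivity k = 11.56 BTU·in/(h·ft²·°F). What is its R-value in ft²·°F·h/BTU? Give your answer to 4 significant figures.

0.7965 ft²·°F·h/BTU

R = L/k = 9.208/11.56 = 0.79654 ft²·°F·h/BTU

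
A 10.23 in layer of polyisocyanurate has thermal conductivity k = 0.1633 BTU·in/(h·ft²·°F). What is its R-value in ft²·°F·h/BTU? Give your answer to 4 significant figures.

R = L/k = 10.23/0.1633 = 62.645 ft²·°F·h/BTU

62.65 ft²·°F·h/BTU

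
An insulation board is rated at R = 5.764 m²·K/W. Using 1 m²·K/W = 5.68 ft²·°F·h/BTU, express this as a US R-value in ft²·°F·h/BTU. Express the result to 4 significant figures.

32.74 ft²·°F·h/BTU

R_US = 5.764 × 5.68 = 32.74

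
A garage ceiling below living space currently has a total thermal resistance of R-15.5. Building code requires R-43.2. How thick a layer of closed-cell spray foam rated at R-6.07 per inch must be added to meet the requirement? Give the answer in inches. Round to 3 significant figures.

ΔR = 43.2 − 15.5 = 27.7 ft²·°F·h/BTU
L = ΔR / (R/in) = 27.7/6.07 = 4.563 in

4.56 in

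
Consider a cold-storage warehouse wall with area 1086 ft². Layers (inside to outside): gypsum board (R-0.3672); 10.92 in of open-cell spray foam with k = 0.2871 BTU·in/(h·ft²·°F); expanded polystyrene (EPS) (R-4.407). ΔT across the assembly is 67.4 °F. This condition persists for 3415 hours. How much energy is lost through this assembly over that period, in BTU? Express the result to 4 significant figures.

5839000 BTU

10.92/0.2871 = 38.036
R_total = 0.3672 + 38.036 + 4.407 = 42.81 ft²·°F·h/BTU
Q = 1086 × 67.4 / 42.81 = 1709.8 BTU/h
E = 1709.8 × 3415 = 5839000 BTU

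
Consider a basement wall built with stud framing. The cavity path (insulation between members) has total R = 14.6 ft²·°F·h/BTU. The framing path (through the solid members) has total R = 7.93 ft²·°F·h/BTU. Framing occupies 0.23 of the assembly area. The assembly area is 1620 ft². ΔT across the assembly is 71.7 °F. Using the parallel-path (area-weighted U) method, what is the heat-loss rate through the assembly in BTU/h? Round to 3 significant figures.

9490 BTU/h

U_eff = 0.77/14.6 + 0.23/7.93 = 0.05274 + 0.029 = 0.08174
R_eff = 1/U_eff = 12.23 ft²·°F·h/BTU
Q = 1620 × 71.7 / 12.23 = 9495 BTU/h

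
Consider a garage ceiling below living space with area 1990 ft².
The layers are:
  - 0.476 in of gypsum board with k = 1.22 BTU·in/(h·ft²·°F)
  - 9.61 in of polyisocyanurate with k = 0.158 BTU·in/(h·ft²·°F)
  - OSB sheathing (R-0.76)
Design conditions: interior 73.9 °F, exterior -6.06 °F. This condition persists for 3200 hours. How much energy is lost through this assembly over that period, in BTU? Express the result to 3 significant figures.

0.476/1.22 = 0.3902
9.61/0.158 = 60.82
R_total = 0.3902 + 60.82 + 0.76 = 61.97 ft²·°F·h/BTU
Q = 1990 × (73.9 − (-6.06)) / 61.97 = 2568 BTU/h
E = 2568 × 3200 = 8216000 BTU

8220000 BTU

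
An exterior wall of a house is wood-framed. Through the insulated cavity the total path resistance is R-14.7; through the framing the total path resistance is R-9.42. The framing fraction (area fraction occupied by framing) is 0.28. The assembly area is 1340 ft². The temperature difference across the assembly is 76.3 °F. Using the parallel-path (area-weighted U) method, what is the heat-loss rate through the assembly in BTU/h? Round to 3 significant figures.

U_eff = 0.72/14.7 + 0.28/9.42 = 0.04898 + 0.02972 = 0.0787
R_eff = 1/U_eff = 12.71 ft²·°F·h/BTU
Q = 1340 × 76.3 / 12.71 = 8047 BTU/h

8050 BTU/h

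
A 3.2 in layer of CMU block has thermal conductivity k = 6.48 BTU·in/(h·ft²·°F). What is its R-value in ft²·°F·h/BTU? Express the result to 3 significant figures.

0.494 ft²·°F·h/BTU

R = L/k = 3.2/6.48 = 0.4938 ft²·°F·h/BTU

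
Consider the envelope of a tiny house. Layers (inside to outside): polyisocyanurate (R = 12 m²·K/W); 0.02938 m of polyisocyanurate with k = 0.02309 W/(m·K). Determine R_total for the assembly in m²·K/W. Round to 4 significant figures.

13.27 m²·K/W

0.02938/0.02309 = 1.2724
R_total = 12 + 1.2724 = 13.272 m²·K/W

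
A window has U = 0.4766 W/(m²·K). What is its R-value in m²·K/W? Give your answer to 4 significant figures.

2.098 m²·K/W

R = 1/U = 1/0.4766 = 2.0982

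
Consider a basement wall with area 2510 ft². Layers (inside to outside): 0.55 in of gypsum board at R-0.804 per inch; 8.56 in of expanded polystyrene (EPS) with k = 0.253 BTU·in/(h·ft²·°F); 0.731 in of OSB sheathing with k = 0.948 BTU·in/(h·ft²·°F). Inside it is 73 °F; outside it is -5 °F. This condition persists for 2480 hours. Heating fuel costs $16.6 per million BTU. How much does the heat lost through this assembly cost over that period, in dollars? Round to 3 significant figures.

0.55 × 0.804 = 0.4422
8.56/0.253 = 33.83
0.731/0.948 = 0.7711
R_total = 0.4422 + 33.83 + 0.7711 = 35.05 ft²·°F·h/BTU
Q = 2510 × (73 − (-5)) / 35.05 = 5586 BTU/h
E = 5586 × 2480 = 13850000 BTU
Cost = 13850000/10⁶ × 16.6 = $230

230 dollars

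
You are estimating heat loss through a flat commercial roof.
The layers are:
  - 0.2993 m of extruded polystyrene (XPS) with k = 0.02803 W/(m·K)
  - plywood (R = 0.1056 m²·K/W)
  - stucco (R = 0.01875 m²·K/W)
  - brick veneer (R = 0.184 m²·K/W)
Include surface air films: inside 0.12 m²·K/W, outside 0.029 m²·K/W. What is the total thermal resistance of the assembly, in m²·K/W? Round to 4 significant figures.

11.14 m²·K/W

0.2993/0.02803 = 10.678
R_total = 0.12 + 10.678 + 0.1056 + 0.01875 + 0.184 + 0.029 = 11.135 m²·K/W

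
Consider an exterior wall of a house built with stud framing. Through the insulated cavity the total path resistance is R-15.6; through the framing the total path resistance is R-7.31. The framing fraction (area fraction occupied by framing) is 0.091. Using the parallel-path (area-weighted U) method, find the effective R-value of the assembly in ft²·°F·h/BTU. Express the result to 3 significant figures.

U_eff = 0.909/15.6 + 0.091/7.31 = 0.05827 + 0.01245 = 0.07072
R_eff = 1/U_eff = 14.14 ft²·°F·h/BTU

14.1 ft²·°F·h/BTU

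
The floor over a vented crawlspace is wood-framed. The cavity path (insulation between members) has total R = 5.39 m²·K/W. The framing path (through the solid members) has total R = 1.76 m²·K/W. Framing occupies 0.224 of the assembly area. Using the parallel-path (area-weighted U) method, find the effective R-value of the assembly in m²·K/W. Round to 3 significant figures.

U_eff = 0.776/5.39 + 0.224/1.76 = 0.144 + 0.1273 = 0.2712
R_eff = 1/U_eff = 3.687 m²·K/W

3.69 m²·K/W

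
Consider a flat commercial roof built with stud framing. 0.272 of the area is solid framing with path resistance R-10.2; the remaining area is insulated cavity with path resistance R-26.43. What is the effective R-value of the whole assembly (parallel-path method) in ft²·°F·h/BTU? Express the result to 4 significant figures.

18.45 ft²·°F·h/BTU

U_eff = 0.728/26.43 + 0.272/10.2 = 0.027544 + 0.026667 = 0.054211
R_eff = 1/U_eff = 18.446 ft²·°F·h/BTU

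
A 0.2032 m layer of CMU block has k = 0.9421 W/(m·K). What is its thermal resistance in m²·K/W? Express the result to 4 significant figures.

0.2157 m²·K/W

R = L/k = 0.2032/0.9421 = 0.21569 m²·K/W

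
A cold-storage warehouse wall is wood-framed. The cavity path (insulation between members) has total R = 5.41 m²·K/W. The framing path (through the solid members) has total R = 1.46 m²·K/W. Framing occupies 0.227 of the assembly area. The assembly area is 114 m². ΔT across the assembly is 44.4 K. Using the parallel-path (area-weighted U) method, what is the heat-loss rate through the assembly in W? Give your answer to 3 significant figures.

1510 W

U_eff = 0.773/5.41 + 0.227/1.46 = 0.1429 + 0.1555 = 0.2984
R_eff = 1/U_eff = 3.352 m²·K/W
Q = 114 × 44.4 / 3.352 = 1510 W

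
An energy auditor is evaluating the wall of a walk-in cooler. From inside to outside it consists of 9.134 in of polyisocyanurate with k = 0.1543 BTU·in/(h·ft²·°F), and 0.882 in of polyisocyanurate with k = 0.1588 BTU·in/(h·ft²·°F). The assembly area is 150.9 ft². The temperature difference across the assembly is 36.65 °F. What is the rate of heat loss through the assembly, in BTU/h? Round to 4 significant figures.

9.134/0.1543 = 59.196
0.882/0.1588 = 5.5542
R_total = 59.196 + 5.5542 = 64.751 ft²·°F·h/BTU
Q = A·ΔT/R = 150.9 × 36.65 / 64.751 = 85.412 BTU/h

85.41 BTU/h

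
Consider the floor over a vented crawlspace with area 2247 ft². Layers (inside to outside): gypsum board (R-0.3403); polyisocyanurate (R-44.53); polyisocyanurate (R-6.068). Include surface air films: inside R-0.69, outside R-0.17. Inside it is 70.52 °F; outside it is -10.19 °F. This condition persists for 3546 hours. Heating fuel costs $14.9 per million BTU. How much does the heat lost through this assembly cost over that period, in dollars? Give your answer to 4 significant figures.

185.0 dollars

R_total = 0.69 + 0.3403 + 44.53 + 6.068 + 0.17 = 51.798 ft²·°F·h/BTU
Q = 2247 × (70.52 − (-10.19)) / 51.798 = 3501.2 BTU/h
E = 3501.2 × 3546 = 12415000 BTU
Cost = 12415000/10⁶ × 14.9 = $184.99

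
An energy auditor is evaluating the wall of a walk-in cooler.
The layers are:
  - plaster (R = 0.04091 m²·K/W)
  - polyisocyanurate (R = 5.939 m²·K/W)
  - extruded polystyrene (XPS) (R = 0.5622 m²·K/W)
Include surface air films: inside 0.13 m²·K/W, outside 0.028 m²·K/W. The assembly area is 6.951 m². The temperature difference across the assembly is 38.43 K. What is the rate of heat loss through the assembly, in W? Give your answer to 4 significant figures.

R_total = 0.13 + 0.04091 + 5.939 + 0.5622 + 0.028 = 6.7001 m²·K/W
Q = A·ΔT/R = 6.951 × 38.43 / 6.7001 = 39.869 W

39.87 W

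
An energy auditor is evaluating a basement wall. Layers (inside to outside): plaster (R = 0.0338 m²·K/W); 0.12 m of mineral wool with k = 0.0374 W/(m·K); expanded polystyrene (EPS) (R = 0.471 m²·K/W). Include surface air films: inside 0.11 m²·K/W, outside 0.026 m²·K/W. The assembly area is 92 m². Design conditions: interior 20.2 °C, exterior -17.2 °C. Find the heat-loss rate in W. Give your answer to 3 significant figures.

0.12/0.0374 = 3.209
R_total = 0.11 + 0.0338 + 3.209 + 0.471 + 0.026 = 3.849 m²·K/W
Q = A·ΔT/R = 92 × (20.2 − (-17.2)) / 3.849 = 893.9 W

894 W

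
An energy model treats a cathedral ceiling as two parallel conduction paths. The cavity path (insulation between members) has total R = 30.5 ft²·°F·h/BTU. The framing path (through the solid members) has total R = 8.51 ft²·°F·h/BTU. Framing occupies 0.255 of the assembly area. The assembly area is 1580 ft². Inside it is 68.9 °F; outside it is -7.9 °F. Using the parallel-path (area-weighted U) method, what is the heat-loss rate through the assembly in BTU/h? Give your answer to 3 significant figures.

6600 BTU/h

U_eff = 0.745/30.5 + 0.255/8.51 = 0.02443 + 0.02996 = 0.05439
R_eff = 1/U_eff = 18.39 ft²·°F·h/BTU
Q = 1580 × (68.9 − (-7.9)) / 18.39 = 6600 BTU/h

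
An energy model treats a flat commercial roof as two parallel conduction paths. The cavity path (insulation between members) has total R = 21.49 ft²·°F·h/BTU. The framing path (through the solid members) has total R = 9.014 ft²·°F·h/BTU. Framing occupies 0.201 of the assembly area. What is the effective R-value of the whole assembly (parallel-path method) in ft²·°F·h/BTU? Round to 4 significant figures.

16.81 ft²·°F·h/BTU

U_eff = 0.799/21.49 + 0.201/9.014 = 0.03718 + 0.022299 = 0.059479
R_eff = 1/U_eff = 16.813 ft²·°F·h/BTU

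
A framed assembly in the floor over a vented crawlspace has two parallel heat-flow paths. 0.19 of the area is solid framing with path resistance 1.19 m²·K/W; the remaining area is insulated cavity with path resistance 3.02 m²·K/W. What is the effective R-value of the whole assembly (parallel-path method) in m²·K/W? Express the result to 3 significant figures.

U_eff = 0.81/3.02 + 0.19/1.19 = 0.2682 + 0.1597 = 0.4279
R_eff = 1/U_eff = 2.337 m²·K/W

2.34 m²·K/W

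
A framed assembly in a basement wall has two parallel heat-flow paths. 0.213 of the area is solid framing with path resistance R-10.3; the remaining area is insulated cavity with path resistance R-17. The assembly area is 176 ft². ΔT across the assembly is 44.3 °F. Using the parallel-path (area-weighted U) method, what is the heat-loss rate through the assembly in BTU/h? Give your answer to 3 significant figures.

522 BTU/h

U_eff = 0.787/17 + 0.213/10.3 = 0.04629 + 0.02068 = 0.06697
R_eff = 1/U_eff = 14.93 ft²·°F·h/BTU
Q = 176 × 44.3 / 14.93 = 522.2 BTU/h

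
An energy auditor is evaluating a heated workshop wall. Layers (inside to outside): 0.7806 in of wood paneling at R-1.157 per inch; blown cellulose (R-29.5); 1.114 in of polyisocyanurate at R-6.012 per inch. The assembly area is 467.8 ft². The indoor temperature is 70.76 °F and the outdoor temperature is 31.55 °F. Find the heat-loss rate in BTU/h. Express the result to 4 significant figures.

0.7806 × 1.157 = 0.90315
1.114 × 6.012 = 6.6974
R_total = 0.90315 + 29.5 + 6.6974 = 37.101 ft²·°F·h/BTU
Q = A·ΔT/R = 467.8 × (70.76 − 31.55) / 37.101 = 494.4 BTU/h

494.4 BTU/h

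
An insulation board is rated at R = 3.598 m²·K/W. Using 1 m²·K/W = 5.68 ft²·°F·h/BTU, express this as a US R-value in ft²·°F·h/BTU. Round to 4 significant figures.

20.44 ft²·°F·h/BTU

R_US = 3.598 × 5.68 = 20.437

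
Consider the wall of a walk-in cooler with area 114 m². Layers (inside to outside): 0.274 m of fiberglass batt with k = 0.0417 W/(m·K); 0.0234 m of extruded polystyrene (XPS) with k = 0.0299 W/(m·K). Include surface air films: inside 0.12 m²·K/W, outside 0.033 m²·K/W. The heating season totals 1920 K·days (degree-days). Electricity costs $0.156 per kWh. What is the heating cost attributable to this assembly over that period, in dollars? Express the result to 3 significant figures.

109 dollars

0.274/0.0417 = 6.571
0.0234/0.0299 = 0.7826
R_total = 0.12 + 6.571 + 0.7826 + 0.033 = 7.506 m²·K/W
E = A × HDD × 24 / R / 1000 = 114 × 1920 × 24 / 7.506 / 1000 = 699.8 kWh
Cost = 699.8 × 0.156 = $109.2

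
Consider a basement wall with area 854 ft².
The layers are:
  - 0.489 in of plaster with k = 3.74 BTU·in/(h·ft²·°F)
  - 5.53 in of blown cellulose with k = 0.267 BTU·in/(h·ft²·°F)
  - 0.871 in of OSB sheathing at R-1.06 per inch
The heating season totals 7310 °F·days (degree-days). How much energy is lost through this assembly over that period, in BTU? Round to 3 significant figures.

0.489/3.74 = 0.1307
5.53/0.267 = 20.71
0.871 × 1.06 = 0.9233
R_total = 0.1307 + 20.71 + 0.9233 = 21.77 ft²·°F·h/BTU
E = A × HDD × 24 / R = 854 × 7310 × 24 / 21.77 = 6884000 BTU

6880000 BTU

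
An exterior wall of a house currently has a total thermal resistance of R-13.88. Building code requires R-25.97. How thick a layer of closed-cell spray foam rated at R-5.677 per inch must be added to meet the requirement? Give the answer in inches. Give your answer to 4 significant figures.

ΔR = 25.97 − 13.88 = 12.09 ft²·°F·h/BTU
L = ΔR / (R/in) = 12.09/5.677 = 2.1296 in

2.130 in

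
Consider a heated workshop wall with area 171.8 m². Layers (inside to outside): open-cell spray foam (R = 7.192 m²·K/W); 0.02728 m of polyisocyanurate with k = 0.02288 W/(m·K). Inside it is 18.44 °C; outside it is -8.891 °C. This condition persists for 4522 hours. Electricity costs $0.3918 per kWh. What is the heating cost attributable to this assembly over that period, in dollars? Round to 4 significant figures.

0.02728/0.02288 = 1.1923
R_total = 7.192 + 1.1923 = 8.3843 m²·K/W
Q = 171.8 × (18.44 − (-8.891)) / 8.3843 = 560.03 W
E = 560.03 W × 4522 h / 1000 = 2532.5 kWh
Cost = 2532.5 × 0.3918 = $992.22

992.2 dollars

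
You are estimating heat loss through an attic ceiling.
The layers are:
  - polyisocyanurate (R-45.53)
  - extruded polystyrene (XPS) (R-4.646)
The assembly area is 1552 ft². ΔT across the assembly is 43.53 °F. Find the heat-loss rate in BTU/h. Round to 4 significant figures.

1346 BTU/h

R_total = 45.53 + 4.646 = 50.176 ft²·°F·h/BTU
Q = A·ΔT/R = 1552 × 43.53 / 50.176 = 1346.4 BTU/h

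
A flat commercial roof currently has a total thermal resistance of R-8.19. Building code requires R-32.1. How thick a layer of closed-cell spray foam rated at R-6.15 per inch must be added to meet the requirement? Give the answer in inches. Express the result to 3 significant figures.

3.89 in

ΔR = 32.1 − 8.19 = 23.91 ft²·°F·h/BTU
L = ΔR / (R/in) = 23.91/6.15 = 3.888 in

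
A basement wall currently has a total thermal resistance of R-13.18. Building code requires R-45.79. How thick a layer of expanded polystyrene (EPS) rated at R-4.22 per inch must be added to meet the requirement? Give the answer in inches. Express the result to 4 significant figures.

ΔR = 45.79 − 13.18 = 32.61 ft²·°F·h/BTU
L = ΔR / (R/in) = 32.61/4.22 = 7.7275 in

7.727 in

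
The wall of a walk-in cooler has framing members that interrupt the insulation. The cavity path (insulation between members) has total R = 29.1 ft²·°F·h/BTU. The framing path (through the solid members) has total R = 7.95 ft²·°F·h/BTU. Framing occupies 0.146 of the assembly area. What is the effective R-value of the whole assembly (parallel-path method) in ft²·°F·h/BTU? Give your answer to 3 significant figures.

21.0 ft²·°F·h/BTU

U_eff = 0.854/29.1 + 0.146/7.95 = 0.02935 + 0.01836 = 0.04771
R_eff = 1/U_eff = 20.96 ft²·°F·h/BTU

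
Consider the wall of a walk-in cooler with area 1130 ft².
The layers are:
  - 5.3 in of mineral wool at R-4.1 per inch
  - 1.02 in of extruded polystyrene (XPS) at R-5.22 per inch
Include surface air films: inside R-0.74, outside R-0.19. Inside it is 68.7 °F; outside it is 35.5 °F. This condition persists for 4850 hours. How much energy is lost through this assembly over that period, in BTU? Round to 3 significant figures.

5.3 × 4.1 = 21.73
1.02 × 5.22 = 5.324
R_total = 0.74 + 21.73 + 5.324 + 0.19 = 27.98 ft²·°F·h/BTU
Q = 1130 × (68.7 − 35.5) / 27.98 = 1341 BTU/h
E = 1341 × 4850 = 6502000 BTU

6500000 BTU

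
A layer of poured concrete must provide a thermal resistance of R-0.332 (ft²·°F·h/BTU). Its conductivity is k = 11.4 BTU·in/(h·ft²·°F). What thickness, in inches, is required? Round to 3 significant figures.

L = R × k = 0.332 × 11.4 = 3.785 in

3.78 in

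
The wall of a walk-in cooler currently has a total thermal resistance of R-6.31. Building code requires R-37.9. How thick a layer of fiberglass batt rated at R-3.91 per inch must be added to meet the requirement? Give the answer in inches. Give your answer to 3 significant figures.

8.08 in

ΔR = 37.9 − 6.31 = 31.59 ft²·°F·h/BTU
L = ΔR / (R/in) = 31.59/3.91 = 8.079 in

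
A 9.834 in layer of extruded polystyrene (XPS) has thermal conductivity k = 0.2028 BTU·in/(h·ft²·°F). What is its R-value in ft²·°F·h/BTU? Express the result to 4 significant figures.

48.49 ft²·°F·h/BTU

R = L/k = 9.834/0.2028 = 48.491 ft²·°F·h/BTU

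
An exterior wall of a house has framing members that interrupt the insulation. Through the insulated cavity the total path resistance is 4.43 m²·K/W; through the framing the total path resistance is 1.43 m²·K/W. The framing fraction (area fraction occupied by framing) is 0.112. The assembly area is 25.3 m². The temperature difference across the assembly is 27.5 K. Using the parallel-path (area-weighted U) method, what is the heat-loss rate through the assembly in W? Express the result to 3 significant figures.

194 W

U_eff = 0.888/4.43 + 0.112/1.43 = 0.2005 + 0.07832 = 0.2788
R_eff = 1/U_eff = 3.587 m²·K/W
Q = 25.3 × 27.5 / 3.587 = 194 W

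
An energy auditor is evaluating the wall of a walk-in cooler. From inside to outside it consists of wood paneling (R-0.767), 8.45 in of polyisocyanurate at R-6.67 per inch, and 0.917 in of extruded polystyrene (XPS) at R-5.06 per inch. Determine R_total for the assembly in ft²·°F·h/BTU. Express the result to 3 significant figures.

8.45 × 6.67 = 56.36
0.917 × 5.06 = 4.64
R_total = 0.767 + 56.36 + 4.64 = 61.77 ft²·°F·h/BTU

61.8 ft²·°F·h/BTU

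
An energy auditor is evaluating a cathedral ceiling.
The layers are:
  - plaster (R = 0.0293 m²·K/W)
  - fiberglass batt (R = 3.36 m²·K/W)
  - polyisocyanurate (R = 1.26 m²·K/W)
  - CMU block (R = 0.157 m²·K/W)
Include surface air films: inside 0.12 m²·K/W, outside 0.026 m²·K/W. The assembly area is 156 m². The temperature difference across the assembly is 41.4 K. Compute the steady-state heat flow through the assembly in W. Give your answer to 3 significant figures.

R_total = 0.12 + 0.0293 + 3.36 + 1.26 + 0.157 + 0.026 = 4.952 m²·K/W
Q = A·ΔT/R = 156 × 41.4 / 4.952 = 1304 W

1300 W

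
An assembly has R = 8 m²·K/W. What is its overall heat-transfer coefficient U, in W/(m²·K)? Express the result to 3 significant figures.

U = 1/R = 1/8 = 0.125

0.125 W/(m²·K)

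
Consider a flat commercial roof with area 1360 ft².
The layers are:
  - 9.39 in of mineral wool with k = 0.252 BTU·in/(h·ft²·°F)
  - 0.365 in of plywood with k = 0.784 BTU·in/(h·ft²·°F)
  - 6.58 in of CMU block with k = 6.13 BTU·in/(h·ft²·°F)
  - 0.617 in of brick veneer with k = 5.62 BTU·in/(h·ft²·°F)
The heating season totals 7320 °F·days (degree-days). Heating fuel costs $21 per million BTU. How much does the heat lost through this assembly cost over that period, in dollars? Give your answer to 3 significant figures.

129 dollars

9.39/0.252 = 37.26
0.365/0.784 = 0.4656
6.58/6.13 = 1.073
0.617/5.62 = 0.1098
R_total = 37.26 + 0.4656 + 1.073 + 0.1098 = 38.91 ft²·°F·h/BTU
E = A × HDD × 24 / R = 1360 × 7320 × 24 / 38.91 = 6140000 BTU
Cost = 6140000/10⁶ × 21 = $128.9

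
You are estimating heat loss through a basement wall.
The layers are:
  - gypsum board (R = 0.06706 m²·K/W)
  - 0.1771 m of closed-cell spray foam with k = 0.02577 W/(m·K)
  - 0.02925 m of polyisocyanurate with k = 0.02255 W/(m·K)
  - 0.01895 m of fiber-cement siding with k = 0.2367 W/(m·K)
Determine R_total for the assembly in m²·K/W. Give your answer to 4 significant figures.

8.317 m²·K/W

0.1771/0.02577 = 6.8723
0.02925/0.02255 = 1.2971
0.01895/0.2367 = 0.080059
R_total = 0.06706 + 6.8723 + 1.2971 + 0.080059 = 8.3166 m²·K/W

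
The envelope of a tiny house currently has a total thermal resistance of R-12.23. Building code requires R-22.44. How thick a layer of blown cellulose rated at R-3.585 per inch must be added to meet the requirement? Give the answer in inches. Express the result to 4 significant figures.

ΔR = 22.44 − 12.23 = 10.21 ft²·°F·h/BTU
L = ΔR / (R/in) = 10.21/3.585 = 2.848 in

2.848 in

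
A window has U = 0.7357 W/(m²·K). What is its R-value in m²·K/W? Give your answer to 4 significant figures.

1.359 m²·K/W

R = 1/U = 1/0.7357 = 1.3592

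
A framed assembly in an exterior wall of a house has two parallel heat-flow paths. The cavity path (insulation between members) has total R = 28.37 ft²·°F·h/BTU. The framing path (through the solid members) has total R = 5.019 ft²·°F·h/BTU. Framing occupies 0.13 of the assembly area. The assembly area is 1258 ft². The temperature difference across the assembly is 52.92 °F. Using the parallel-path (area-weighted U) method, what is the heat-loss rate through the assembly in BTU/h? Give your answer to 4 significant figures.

U_eff = 0.87/28.37 + 0.13/5.019 = 0.030666 + 0.025902 = 0.056568
R_eff = 1/U_eff = 17.678 ft²·°F·h/BTU
Q = 1258 × 52.92 / 17.678 = 3765.9 BTU/h

3766 BTU/h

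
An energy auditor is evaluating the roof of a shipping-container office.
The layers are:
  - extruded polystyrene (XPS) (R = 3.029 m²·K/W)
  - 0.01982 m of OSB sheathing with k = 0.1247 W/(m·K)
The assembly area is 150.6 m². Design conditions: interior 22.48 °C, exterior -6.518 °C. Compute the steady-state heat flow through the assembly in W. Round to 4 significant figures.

0.01982/0.1247 = 0.15894
R_total = 3.029 + 0.15894 = 3.1879 m²·K/W
Q = A·ΔT/R = 150.6 × (22.48 − (-6.518)) / 3.1879 = 1369.9 W

1370 W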